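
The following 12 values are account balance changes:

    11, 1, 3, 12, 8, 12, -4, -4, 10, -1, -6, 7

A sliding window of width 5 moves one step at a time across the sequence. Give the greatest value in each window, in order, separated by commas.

(11, 1, 3, 12, 8) → max 12
(1, 3, 12, 8, 12) → max 12
(3, 12, 8, 12, -4) → max 12
(12, 8, 12, -4, -4) → max 12
(8, 12, -4, -4, 10) → max 12
(12, -4, -4, 10, -1) → max 12
(-4, -4, 10, -1, -6) → max 10
(-4, 10, -1, -6, 7) → max 10

12, 12, 12, 12, 12, 12, 10, 10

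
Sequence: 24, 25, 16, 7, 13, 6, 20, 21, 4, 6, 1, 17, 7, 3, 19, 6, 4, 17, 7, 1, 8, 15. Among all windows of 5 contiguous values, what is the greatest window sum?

85

[24, 25, 16, 7, 13] → sum 85
[25, 16, 7, 13, 6] → sum 67
[16, 7, 13, 6, 20] → sum 62
[7, 13, 6, 20, 21] → sum 67
[13, 6, 20, 21, 4] → sum 64
[6, 20, 21, 4, 6] → sum 57
[20, 21, 4, 6, 1] → sum 52
[21, 4, 6, 1, 17] → sum 49
[4, 6, 1, 17, 7] → sum 35
[6, 1, 17, 7, 3] → sum 34
[1, 17, 7, 3, 19] → sum 47
[17, 7, 3, 19, 6] → sum 52
[7, 3, 19, 6, 4] → sum 39
[3, 19, 6, 4, 17] → sum 49
[19, 6, 4, 17, 7] → sum 53
[6, 4, 17, 7, 1] → sum 35
[4, 17, 7, 1, 8] → sum 37
[17, 7, 1, 8, 15] → sum 48
Greatest of these is 85.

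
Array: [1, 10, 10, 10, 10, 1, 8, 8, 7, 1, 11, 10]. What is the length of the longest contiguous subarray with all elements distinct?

add 1: [1] len 1
add 10: [1, 10] len 2
add 10 (repeat 10, move left end past it): [10] len 1
add 10 (repeat 10, move left end past it): [10] len 1
add 10 (repeat 10, move left end past it): [10] len 1
add 1: [10, 1] len 2
add 8: [10, 1, 8] len 3
add 8 (repeat 8, move left end past it): [8] len 1
add 7: [8, 7] len 2
add 1: [8, 7, 1] len 3
add 11: [8, 7, 1, 11] len 4
add 10: [8, 7, 1, 11, 10] len 5
Longest all-distinct length: 5.

5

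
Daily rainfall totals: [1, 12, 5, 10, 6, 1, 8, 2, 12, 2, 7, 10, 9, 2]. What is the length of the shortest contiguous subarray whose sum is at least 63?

add 1: running sum 1 < 63
add 12: running sum 13 < 63
add 5: running sum 18 < 63
add 10: running sum 28 < 63
add 6: running sum 34 < 63
add 1: running sum 35 < 63
add 8: running sum 43 < 63
add 2: running sum 45 < 63
add 12: running sum 57 < 63
add 2: running sum 59 < 63
end 10: [12, 5, 10, 6, 1, 8, 2, 12, 2, 7] sum 65, len 10
end 11: [5, 10, 6, 1, 8, 2, 12, 2, 7, 10] sum 63, len 10
end 12: [10, 6, 1, 8, 2, 12, 2, 7, 10, 9] sum 67, len 10
end 13: [10, 6, 1, 8, 2, 12, 2, 7, 10, 9, 2] sum 69, len 11
Shortest qualifying length: 10.

10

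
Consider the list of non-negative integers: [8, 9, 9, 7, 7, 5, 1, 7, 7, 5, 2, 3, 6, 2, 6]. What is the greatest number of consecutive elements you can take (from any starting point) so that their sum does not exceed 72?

add 8: [8] sum 8, len 1
add 9: [8, 9] sum 17, len 2
add 9: [8, 9, 9] sum 26, len 3
add 7: [8, 9, 9, 7] sum 33, len 4
add 7: [8, 9, 9, 7, 7] sum 40, len 5
add 5: [8, 9, 9, 7, 7, 5] sum 45, len 6
add 1: [8, 9, 9, 7, 7, 5, 1] sum 46, len 7
add 7: [8, 9, 9, 7, 7, 5, 1, 7] sum 53, len 8
add 7: [8, 9, 9, 7, 7, 5, 1, 7, 7] sum 60, len 9
add 5: [8, 9, 9, 7, 7, 5, 1, 7, 7, 5] sum 65, len 10
add 2: [8, 9, 9, 7, 7, 5, 1, 7, 7, 5, 2] sum 67, len 11
add 3: [8, 9, 9, 7, 7, 5, 1, 7, 7, 5, 2, 3] sum 70, len 12
add 6: [9, 9, 7, 7, 5, 1, 7, 7, 5, 2, 3, 6] sum 68, len 12
add 2: [9, 9, 7, 7, 5, 1, 7, 7, 5, 2, 3, 6, 2] sum 70, len 13
add 6: [9, 7, 7, 5, 1, 7, 7, 5, 2, 3, 6, 2, 6] sum 67, len 13
Longest length seen: 13.

13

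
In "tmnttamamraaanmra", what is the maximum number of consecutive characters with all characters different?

4

add t: [t] len 1
add m: [t, m] len 2
add n: [t, m, n] len 3
add t (repeat t, move left end past it): [m, n, t] len 3
add t (repeat t, move left end past it): [t] len 1
add a: [t, a] len 2
add m: [t, a, m] len 3
add a (repeat a, move left end past it): [m, a] len 2
add m (repeat m, move left end past it): [a, m] len 2
add r: [a, m, r] len 3
add a (repeat a, move left end past it): [m, r, a] len 3
add a (repeat a, move left end past it): [a] len 1
add a (repeat a, move left end past it): [a] len 1
add n: [a, n] len 2
add m: [a, n, m] len 3
add r: [a, n, m, r] len 4
add a (repeat a, move left end past it): [n, m, r, a] len 4
Longest all-distinct length: 4.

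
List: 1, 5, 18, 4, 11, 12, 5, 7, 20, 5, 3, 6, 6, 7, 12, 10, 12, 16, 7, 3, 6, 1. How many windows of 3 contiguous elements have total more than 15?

17

(1, 5, 18) → sum 24  > 15 ✓
(5, 18, 4) → sum 27  > 15 ✓
(18, 4, 11) → sum 33  > 15 ✓
(4, 11, 12) → sum 27  > 15 ✓
(11, 12, 5) → sum 28  > 15 ✓
(12, 5, 7) → sum 24  > 15 ✓
(5, 7, 20) → sum 32  > 15 ✓
(7, 20, 5) → sum 32  > 15 ✓
(20, 5, 3) → sum 28  > 15 ✓
(5, 3, 6) → sum 14
(3, 6, 6) → sum 15
(6, 6, 7) → sum 19  > 15 ✓
(6, 7, 12) → sum 25  > 15 ✓
(7, 12, 10) → sum 29  > 15 ✓
(12, 10, 12) → sum 34  > 15 ✓
(10, 12, 16) → sum 38  > 15 ✓
(12, 16, 7) → sum 35  > 15 ✓
(16, 7, 3) → sum 26  > 15 ✓
(7, 3, 6) → sum 16  > 15 ✓
(3, 6, 1) → sum 10
17 windows satisfy the condition.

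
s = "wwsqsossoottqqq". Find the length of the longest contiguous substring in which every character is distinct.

3

add w: [w] len 1
add w (repeat w, move left end past it): [w] len 1
add s: [w, s] len 2
add q: [w, s, q] len 3
add s (repeat s, move left end past it): [q, s] len 2
add o: [q, s, o] len 3
add s (repeat s, move left end past it): [o, s] len 2
add s (repeat s, move left end past it): [s] len 1
add o: [s, o] len 2
add o (repeat o, move left end past it): [o] len 1
add t: [o, t] len 2
add t (repeat t, move left end past it): [t] len 1
add q: [t, q] len 2
add q (repeat q, move left end past it): [q] len 1
add q (repeat q, move left end past it): [q] len 1
Longest all-distinct length: 3.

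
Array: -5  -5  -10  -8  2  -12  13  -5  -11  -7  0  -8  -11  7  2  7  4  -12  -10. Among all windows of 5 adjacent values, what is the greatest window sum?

9

-5 -5 -10 -8 2 → sum -26
-5 -10 -8 2 -12 → sum -33
-10 -8 2 -12 13 → sum -15
-8 2 -12 13 -5 → sum -10
2 -12 13 -5 -11 → sum -13
-12 13 -5 -11 -7 → sum -22
13 -5 -11 -7 0 → sum -10
-5 -11 -7 0 -8 → sum -31
-11 -7 0 -8 -11 → sum -37
-7 0 -8 -11 7 → sum -19
0 -8 -11 7 2 → sum -10
-8 -11 7 2 7 → sum -3
-11 7 2 7 4 → sum 9
7 2 7 4 -12 → sum 8
2 7 4 -12 -10 → sum -9
Greatest of these is 9.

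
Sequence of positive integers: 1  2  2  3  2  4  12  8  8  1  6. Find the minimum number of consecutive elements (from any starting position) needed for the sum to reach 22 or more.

3

add 1: running sum 1 < 22
add 2: running sum 3 < 22
add 2: running sum 5 < 22
add 3: running sum 8 < 22
add 2: running sum 10 < 22
add 4: running sum 14 < 22
end 6: [2, 3, 2, 4, 12] sum 23, len 5
end 7: [4, 12, 8] sum 24, len 3
end 8: [12, 8, 8] sum 28, len 3
end 9: [12, 8, 8, 1] sum 29, len 4
end 10: [8, 8, 1, 6] sum 23, len 4
Shortest qualifying length: 3.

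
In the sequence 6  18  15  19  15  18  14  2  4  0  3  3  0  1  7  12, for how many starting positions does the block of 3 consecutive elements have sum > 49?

2

[6, 18, 15] → sum 39
[18, 15, 19] → sum 52  > 49 ✓
[15, 19, 15] → sum 49
[19, 15, 18] → sum 52  > 49 ✓
[15, 18, 14] → sum 47
[18, 14, 2] → sum 34
[14, 2, 4] → sum 20
[2, 4, 0] → sum 6
[4, 0, 3] → sum 7
[0, 3, 3] → sum 6
[3, 3, 0] → sum 6
[3, 0, 1] → sum 4
[0, 1, 7] → sum 8
[1, 7, 12] → sum 20
2 windows satisfy the condition.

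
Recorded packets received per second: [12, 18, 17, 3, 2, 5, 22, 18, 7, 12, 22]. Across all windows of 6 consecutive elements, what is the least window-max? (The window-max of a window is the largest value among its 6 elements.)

18

Each size-6 window and its max:
12 18 17 3 2 5 → max 18
18 17 3 2 5 22 → max 22
17 3 2 5 22 18 → max 22
3 2 5 22 18 7 → max 22
2 5 22 18 7 12 → max 22
5 22 18 7 12 22 → max 22
Least of these is 18.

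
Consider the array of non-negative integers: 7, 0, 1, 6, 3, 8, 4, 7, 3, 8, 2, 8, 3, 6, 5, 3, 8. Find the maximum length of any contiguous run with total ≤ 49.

Extend to the right; shrink from the left whenever the sum exceeds 49:
→ 7: sum 7, len 1
→ 0: sum 7, len 2
→ 1: sum 8, len 3
→ 6: sum 14, len 4
→ 3: sum 17, len 5
→ 8: sum 25, len 6
→ 4: sum 29, len 7
→ 7: sum 36, len 8
→ 3: sum 39, len 9
→ 8: sum 47, len 10
→ 2: sum 49, len 11
→ 8 (dropped 7, 0, 1): sum 49, len 9
→ 3 (dropped 6): sum 46, len 9
→ 6 (dropped 3): sum 49, len 9
→ 5 (dropped 8): sum 46, len 9
→ 3: sum 49, len 10
→ 8 (dropped 4, 7): sum 46, len 9
Longest length seen: 11.

11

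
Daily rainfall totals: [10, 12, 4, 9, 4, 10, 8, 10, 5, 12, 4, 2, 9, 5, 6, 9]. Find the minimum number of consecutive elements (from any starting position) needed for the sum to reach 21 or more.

2

add 10: running sum 10 < 21
add 12: shortest ending here [10, 12] sum 22, len 2
add 4: shortest ending here [10, 12, 4] sum 26, len 3
add 9: shortest ending here [12, 4, 9] sum 25, len 3
add 4: shortest ending here [12, 4, 9, 4] sum 29, len 4
add 10: shortest ending here [9, 4, 10] sum 23, len 3
add 8: shortest ending here [4, 10, 8] sum 22, len 3
add 10: shortest ending here [10, 8, 10] sum 28, len 3
add 5: shortest ending here [8, 10, 5] sum 23, len 3
add 12: shortest ending here [10, 5, 12] sum 27, len 3
add 4: shortest ending here [5, 12, 4] sum 21, len 3
add 2: shortest ending here [5, 12, 4, 2] sum 23, len 4
add 9: shortest ending here [12, 4, 2, 9] sum 27, len 4
add 5: shortest ending here [12, 4, 2, 9, 5] sum 32, len 5
add 6: shortest ending here [2, 9, 5, 6] sum 22, len 4
add 9: shortest ending here [9, 5, 6, 9] sum 29, len 4
Shortest qualifying length: 2.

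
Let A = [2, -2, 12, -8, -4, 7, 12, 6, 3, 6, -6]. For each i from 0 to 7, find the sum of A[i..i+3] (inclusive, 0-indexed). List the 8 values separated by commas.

[2, -2, 12, -8] → sum 4
[-2, 12, -8, -4] → sum -2
[12, -8, -4, 7] → sum 7
[-8, -4, 7, 12] → sum 7
[-4, 7, 12, 6] → sum 21
[7, 12, 6, 3] → sum 28
[12, 6, 3, 6] → sum 27
[6, 3, 6, -6] → sum 9

4, -2, 7, 7, 21, 28, 27, 9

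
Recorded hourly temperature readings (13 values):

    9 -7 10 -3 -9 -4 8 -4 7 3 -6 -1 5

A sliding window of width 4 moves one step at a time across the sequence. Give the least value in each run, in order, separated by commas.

9 -7 10 -3 → min -7
-7 10 -3 -9 → min -9
10 -3 -9 -4 → min -9
-3 -9 -4 8 → min -9
-9 -4 8 -4 → min -9
-4 8 -4 7 → min -4
8 -4 7 3 → min -4
-4 7 3 -6 → min -6
7 3 -6 -1 → min -6
3 -6 -1 5 → min -6

-7, -9, -9, -9, -9, -4, -4, -6, -6, -6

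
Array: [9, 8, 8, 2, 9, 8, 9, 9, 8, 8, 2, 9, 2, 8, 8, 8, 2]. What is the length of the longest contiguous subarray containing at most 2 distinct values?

6

Extend right; when distinct count exceeds 2, shrink from the left:
[9] 1 distinct, len 1
[9, 8] 2 distinct, len 2
[9, 8, 8] 2 distinct, len 3
[8, 8, 2] 2 distinct, len 3
[2, 9] 2 distinct, len 2
[9, 8] 2 distinct, len 2
[9, 8, 9] 2 distinct, len 3
[9, 8, 9, 9] 2 distinct, len 4
[9, 8, 9, 9, 8] 2 distinct, len 5
[9, 8, 9, 9, 8, 8] 2 distinct, len 6
[8, 8, 2] 2 distinct, len 3
[2, 9] 2 distinct, len 2
[2, 9, 2] 2 distinct, len 3
[2, 8] 2 distinct, len 2
[2, 8, 8] 2 distinct, len 3
[2, 8, 8, 8] 2 distinct, len 4
[2, 8, 8, 8, 2] 2 distinct, len 5
Longest length with ≤2 distinct: 6.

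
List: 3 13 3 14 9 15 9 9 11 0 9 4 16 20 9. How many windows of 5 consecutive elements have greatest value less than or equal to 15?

8

3 13 3 14 9 → max 14  ≤ 15 ✓
13 3 14 9 15 → max 15  ≤ 15 ✓
3 14 9 15 9 → max 15  ≤ 15 ✓
14 9 15 9 9 → max 15  ≤ 15 ✓
9 15 9 9 11 → max 15  ≤ 15 ✓
15 9 9 11 0 → max 15  ≤ 15 ✓
9 9 11 0 9 → max 11  ≤ 15 ✓
9 11 0 9 4 → max 11  ≤ 15 ✓
11 0 9 4 16 → max 16
0 9 4 16 20 → max 20
9 4 16 20 9 → max 20
8 windows satisfy the condition.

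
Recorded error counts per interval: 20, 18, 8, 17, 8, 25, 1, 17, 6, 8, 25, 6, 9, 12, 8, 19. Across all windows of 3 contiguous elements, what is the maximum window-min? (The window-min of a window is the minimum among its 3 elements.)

20 18 8 → min 8
18 8 17 → min 8
8 17 8 → min 8
17 8 25 → min 8
8 25 1 → min 1
25 1 17 → min 1
1 17 6 → min 1
17 6 8 → min 6
6 8 25 → min 6
8 25 6 → min 6
25 6 9 → min 6
6 9 12 → min 6
9 12 8 → min 8
12 8 19 → min 8
Maximum of these is 8.

8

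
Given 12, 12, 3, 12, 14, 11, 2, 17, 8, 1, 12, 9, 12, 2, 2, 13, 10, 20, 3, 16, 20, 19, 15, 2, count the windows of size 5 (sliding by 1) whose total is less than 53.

(12, 12, 3, 12, 14) → sum 53
(12, 3, 12, 14, 11) → sum 52  < 53 ✓
(3, 12, 14, 11, 2) → sum 42  < 53 ✓
(12, 14, 11, 2, 17) → sum 56
(14, 11, 2, 17, 8) → sum 52  < 53 ✓
(11, 2, 17, 8, 1) → sum 39  < 53 ✓
(2, 17, 8, 1, 12) → sum 40  < 53 ✓
(17, 8, 1, 12, 9) → sum 47  < 53 ✓
(8, 1, 12, 9, 12) → sum 42  < 53 ✓
(1, 12, 9, 12, 2) → sum 36  < 53 ✓
(12, 9, 12, 2, 2) → sum 37  < 53 ✓
(9, 12, 2, 2, 13) → sum 38  < 53 ✓
(12, 2, 2, 13, 10) → sum 39  < 53 ✓
(2, 2, 13, 10, 20) → sum 47  < 53 ✓
(2, 13, 10, 20, 3) → sum 48  < 53 ✓
(13, 10, 20, 3, 16) → sum 62
(10, 20, 3, 16, 20) → sum 69
(20, 3, 16, 20, 19) → sum 78
(3, 16, 20, 19, 15) → sum 73
(16, 20, 19, 15, 2) → sum 72
13 windows satisfy the condition.

13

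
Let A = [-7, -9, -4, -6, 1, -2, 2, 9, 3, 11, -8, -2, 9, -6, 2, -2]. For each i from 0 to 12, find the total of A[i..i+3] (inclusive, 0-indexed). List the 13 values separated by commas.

-26, -18, -11, -5, 10, 12, 25, 15, 4, 10, -7, 3, 3

-7 -9 -4 -6 → sum -26
-9 -4 -6 1 → sum -18
-4 -6 1 -2 → sum -11
-6 1 -2 2 → sum -5
1 -2 2 9 → sum 10
-2 2 9 3 → sum 12
2 9 3 11 → sum 25
9 3 11 -8 → sum 15
3 11 -8 -2 → sum 4
11 -8 -2 9 → sum 10
-8 -2 9 -6 → sum -7
-2 9 -6 2 → sum 3
9 -6 2 -2 → sum 3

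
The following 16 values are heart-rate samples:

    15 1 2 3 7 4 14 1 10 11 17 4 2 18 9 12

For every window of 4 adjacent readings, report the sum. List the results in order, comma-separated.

(15, 1, 2, 3) → sum 21
(1, 2, 3, 7) → sum 13
(2, 3, 7, 4) → sum 16
(3, 7, 4, 14) → sum 28
(7, 4, 14, 1) → sum 26
(4, 14, 1, 10) → sum 29
(14, 1, 10, 11) → sum 36
(1, 10, 11, 17) → sum 39
(10, 11, 17, 4) → sum 42
(11, 17, 4, 2) → sum 34
(17, 4, 2, 18) → sum 41
(4, 2, 18, 9) → sum 33
(2, 18, 9, 12) → sum 41

21, 13, 16, 28, 26, 29, 36, 39, 42, 34, 41, 33, 41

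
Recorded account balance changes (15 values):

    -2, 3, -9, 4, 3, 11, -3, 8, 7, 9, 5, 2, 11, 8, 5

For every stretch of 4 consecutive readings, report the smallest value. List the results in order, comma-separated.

-9, -9, -9, -3, -3, -3, -3, 5, 2, 2, 2, 2

Sliding a size-4 window across the 15 values:
(-2, 3, -9, 4) → min -9
(3, -9, 4, 3) → min -9
(-9, 4, 3, 11) → min -9
(4, 3, 11, -3) → min -3
(3, 11, -3, 8) → min -3
(11, -3, 8, 7) → min -3
(-3, 8, 7, 9) → min -3
(8, 7, 9, 5) → min 5
(7, 9, 5, 2) → min 2
(9, 5, 2, 11) → min 2
(5, 2, 11, 8) → min 2
(2, 11, 8, 5) → min 2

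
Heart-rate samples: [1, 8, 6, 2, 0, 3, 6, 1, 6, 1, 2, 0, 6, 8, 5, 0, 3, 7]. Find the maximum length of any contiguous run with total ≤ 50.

Extend to the right; shrink from the left whenever the sum exceeds 50:
[1] sum 1 len 1
[1, 8] sum 9 len 2
[1, 8, 6] sum 15 len 3
[1, 8, 6, 2] sum 17 len 4
[1, 8, 6, 2, 0] sum 17 len 5
[1, 8, 6, 2, 0, 3] sum 20 len 6
[1, 8, 6, 2, 0, 3, 6] sum 26 len 7
[1, 8, 6, 2, 0, 3, 6, 1] sum 27 len 8
[1, 8, 6, 2, 0, 3, 6, 1, 6] sum 33 len 9
[1, 8, 6, 2, 0, 3, 6, 1, 6, 1] sum 34 len 10
[1, 8, 6, 2, 0, 3, 6, 1, 6, 1, 2] sum 36 len 11
[1, 8, 6, 2, 0, 3, 6, 1, 6, 1, 2, 0] sum 36 len 12
[1, 8, 6, 2, 0, 3, 6, 1, 6, 1, 2, 0, 6] sum 42 len 13
[1, 8, 6, 2, 0, 3, 6, 1, 6, 1, 2, 0, 6, 8] sum 50 len 14
[6, 2, 0, 3, 6, 1, 6, 1, 2, 0, 6, 8, 5] sum 46 len 13
[6, 2, 0, 3, 6, 1, 6, 1, 2, 0, 6, 8, 5, 0] sum 46 len 14
[6, 2, 0, 3, 6, 1, 6, 1, 2, 0, 6, 8, 5, 0, 3] sum 49 len 15
[2, 0, 3, 6, 1, 6, 1, 2, 0, 6, 8, 5, 0, 3, 7] sum 50 len 15
Longest length seen: 15.

15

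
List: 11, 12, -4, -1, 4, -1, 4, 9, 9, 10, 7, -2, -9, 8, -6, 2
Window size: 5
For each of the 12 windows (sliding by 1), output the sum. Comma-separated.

Sliding a size-5 window across the 16 values:
(11, 12, -4, -1, 4) → sum 22
(12, -4, -1, 4, -1) → sum 10
(-4, -1, 4, -1, 4) → sum 2
(-1, 4, -1, 4, 9) → sum 15
(4, -1, 4, 9, 9) → sum 25
(-1, 4, 9, 9, 10) → sum 31
(4, 9, 9, 10, 7) → sum 39
(9, 9, 10, 7, -2) → sum 33
(9, 10, 7, -2, -9) → sum 15
(10, 7, -2, -9, 8) → sum 14
(7, -2, -9, 8, -6) → sum -2
(-2, -9, 8, -6, 2) → sum -7

22, 10, 2, 15, 25, 31, 39, 33, 15, 14, -2, -7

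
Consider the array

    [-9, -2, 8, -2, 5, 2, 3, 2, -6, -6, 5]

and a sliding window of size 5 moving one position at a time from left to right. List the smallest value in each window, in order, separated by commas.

-9, -2, -2, -2, -6, -6, -6

-9 -2 8 -2 5 → min -9
-2 8 -2 5 2 → min -2
8 -2 5 2 3 → min -2
-2 5 2 3 2 → min -2
5 2 3 2 -6 → min -6
2 3 2 -6 -6 → min -6
3 2 -6 -6 5 → min -6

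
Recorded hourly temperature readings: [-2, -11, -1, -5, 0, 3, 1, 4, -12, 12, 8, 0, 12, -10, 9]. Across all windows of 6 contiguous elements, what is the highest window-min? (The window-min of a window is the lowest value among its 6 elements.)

-5

Each size-6 window and its min:
(-2, -11, -1, -5, 0, 3) → min -11
(-11, -1, -5, 0, 3, 1) → min -11
(-1, -5, 0, 3, 1, 4) → min -5
(-5, 0, 3, 1, 4, -12) → min -12
(0, 3, 1, 4, -12, 12) → min -12
(3, 1, 4, -12, 12, 8) → min -12
(1, 4, -12, 12, 8, 0) → min -12
(4, -12, 12, 8, 0, 12) → min -12
(-12, 12, 8, 0, 12, -10) → min -12
(12, 8, 0, 12, -10, 9) → min -10
Highest of these is -5.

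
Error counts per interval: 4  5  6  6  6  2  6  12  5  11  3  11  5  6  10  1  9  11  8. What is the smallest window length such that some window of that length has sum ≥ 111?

16

Extend right; whenever the sum reaches 111, record the length and shrink from the left:
add 4: running sum 4 < 111
add 5: running sum 9 < 111
add 6: running sum 15 < 111
add 6: running sum 21 < 111
add 6: running sum 27 < 111
add 2: running sum 29 < 111
add 6: running sum 35 < 111
add 12: running sum 47 < 111
add 5: running sum 52 < 111
add 11: running sum 63 < 111
add 3: running sum 66 < 111
add 11: running sum 77 < 111
add 5: running sum 82 < 111
add 6: running sum 88 < 111
add 10: running sum 98 < 111
add 1: running sum 99 < 111
add 9: running sum 108 < 111
add 11: shortest ending here [5, 6, 6, 6, 2, 6, 12, 5, 11, 3, 11, 5, 6, 10, 1, 9, 11] sum 115, len 17
add 8: shortest ending here [6, 6, 2, 6, 12, 5, 11, 3, 11, 5, 6, 10, 1, 9, 11, 8] sum 112, len 16
Shortest qualifying length: 16.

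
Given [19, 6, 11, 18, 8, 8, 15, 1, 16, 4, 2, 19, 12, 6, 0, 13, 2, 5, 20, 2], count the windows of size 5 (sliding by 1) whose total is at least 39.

13

(19, 6, 11, 18, 8) → sum 62  ≥ 39 ✓
(6, 11, 18, 8, 8) → sum 51  ≥ 39 ✓
(11, 18, 8, 8, 15) → sum 60  ≥ 39 ✓
(18, 8, 8, 15, 1) → sum 50  ≥ 39 ✓
(8, 8, 15, 1, 16) → sum 48  ≥ 39 ✓
(8, 15, 1, 16, 4) → sum 44  ≥ 39 ✓
(15, 1, 16, 4, 2) → sum 38
(1, 16, 4, 2, 19) → sum 42  ≥ 39 ✓
(16, 4, 2, 19, 12) → sum 53  ≥ 39 ✓
(4, 2, 19, 12, 6) → sum 43  ≥ 39 ✓
(2, 19, 12, 6, 0) → sum 39  ≥ 39 ✓
(19, 12, 6, 0, 13) → sum 50  ≥ 39 ✓
(12, 6, 0, 13, 2) → sum 33
(6, 0, 13, 2, 5) → sum 26
(0, 13, 2, 5, 20) → sum 40  ≥ 39 ✓
(13, 2, 5, 20, 2) → sum 42  ≥ 39 ✓
13 windows satisfy the condition.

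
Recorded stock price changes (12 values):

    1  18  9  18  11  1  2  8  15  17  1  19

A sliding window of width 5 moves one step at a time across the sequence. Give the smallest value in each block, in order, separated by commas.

1, 1, 1, 1, 1, 1, 1, 1

Sliding a size-5 window across the 12 values:
[1, 18, 9, 18, 11] → min 1
[18, 9, 18, 11, 1] → min 1
[9, 18, 11, 1, 2] → min 1
[18, 11, 1, 2, 8] → min 1
[11, 1, 2, 8, 15] → min 1
[1, 2, 8, 15, 17] → min 1
[2, 8, 15, 17, 1] → min 1
[8, 15, 17, 1, 19] → min 1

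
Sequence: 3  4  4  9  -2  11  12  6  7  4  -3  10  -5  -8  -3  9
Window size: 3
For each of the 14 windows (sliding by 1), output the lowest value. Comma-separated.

[3, 4, 4] → min 3
[4, 4, 9] → min 4
[4, 9, -2] → min -2
[9, -2, 11] → min -2
[-2, 11, 12] → min -2
[11, 12, 6] → min 6
[12, 6, 7] → min 6
[6, 7, 4] → min 4
[7, 4, -3] → min -3
[4, -3, 10] → min -3
[-3, 10, -5] → min -5
[10, -5, -8] → min -8
[-5, -8, -3] → min -8
[-8, -3, 9] → min -8

3, 4, -2, -2, -2, 6, 6, 4, -3, -3, -5, -8, -8, -8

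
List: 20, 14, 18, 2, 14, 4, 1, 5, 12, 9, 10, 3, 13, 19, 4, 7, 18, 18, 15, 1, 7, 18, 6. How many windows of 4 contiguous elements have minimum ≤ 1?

20 14 18 2 → min 2
14 18 2 14 → min 2
18 2 14 4 → min 2
2 14 4 1 → min 1  ≤ 1 ✓
14 4 1 5 → min 1  ≤ 1 ✓
4 1 5 12 → min 1  ≤ 1 ✓
1 5 12 9 → min 1  ≤ 1 ✓
5 12 9 10 → min 5
12 9 10 3 → min 3
9 10 3 13 → min 3
10 3 13 19 → min 3
3 13 19 4 → min 3
13 19 4 7 → min 4
19 4 7 18 → min 4
4 7 18 18 → min 4
7 18 18 15 → min 7
18 18 15 1 → min 1  ≤ 1 ✓
18 15 1 7 → min 1  ≤ 1 ✓
15 1 7 18 → min 1  ≤ 1 ✓
1 7 18 6 → min 1  ≤ 1 ✓
8 windows satisfy the condition.

8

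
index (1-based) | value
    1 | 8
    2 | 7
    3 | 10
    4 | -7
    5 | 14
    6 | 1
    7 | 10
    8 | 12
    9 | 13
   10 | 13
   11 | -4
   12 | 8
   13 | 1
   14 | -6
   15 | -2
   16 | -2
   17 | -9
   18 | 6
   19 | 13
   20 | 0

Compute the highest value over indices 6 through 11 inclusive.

Elements at indices 6..11: 1, 10, 12, 13, 13, -4
max(1, 10, 12, 13, 13, -4) = 13

13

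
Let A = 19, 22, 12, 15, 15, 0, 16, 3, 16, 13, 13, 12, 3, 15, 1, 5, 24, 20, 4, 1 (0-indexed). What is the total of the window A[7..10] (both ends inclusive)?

45

Elements at indices 7..10: 3, 16, 13, 13
sum(3, 16, 13, 13) = 45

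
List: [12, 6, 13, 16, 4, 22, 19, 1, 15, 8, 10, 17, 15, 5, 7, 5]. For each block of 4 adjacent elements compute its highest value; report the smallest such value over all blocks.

Window maxs for each of the 13 positions:
(12, 6, 13, 16) → max 16
(6, 13, 16, 4) → max 16
(13, 16, 4, 22) → max 22
(16, 4, 22, 19) → max 22
(4, 22, 19, 1) → max 22
(22, 19, 1, 15) → max 22
(19, 1, 15, 8) → max 19
(1, 15, 8, 10) → max 15
(15, 8, 10, 17) → max 17
(8, 10, 17, 15) → max 17
(10, 17, 15, 5) → max 17
(17, 15, 5, 7) → max 17
(15, 5, 7, 5) → max 15
Smallest of these is 15.

15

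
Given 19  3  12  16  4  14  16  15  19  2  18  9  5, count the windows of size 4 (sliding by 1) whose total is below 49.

4

[19, 3, 12, 16] → sum 50
[3, 12, 16, 4] → sum 35  < 49 ✓
[12, 16, 4, 14] → sum 46  < 49 ✓
[16, 4, 14, 16] → sum 50
[4, 14, 16, 15] → sum 49
[14, 16, 15, 19] → sum 64
[16, 15, 19, 2] → sum 52
[15, 19, 2, 18] → sum 54
[19, 2, 18, 9] → sum 48  < 49 ✓
[2, 18, 9, 5] → sum 34  < 49 ✓
4 windows satisfy the condition.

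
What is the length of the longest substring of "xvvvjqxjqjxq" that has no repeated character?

[x] len 1
[x, v] len 2
[v] len 1
[v] len 1
[v, j] len 2
[v, j, q] len 3
[v, j, q, x] len 4
[q, x, j] len 3
[x, j, q] len 3
[q, j] len 2
[q, j, x] len 3
[j, x, q] len 3
Longest all-distinct length: 4.

4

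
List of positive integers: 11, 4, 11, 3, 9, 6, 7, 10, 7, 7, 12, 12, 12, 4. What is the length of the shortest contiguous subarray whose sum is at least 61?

7

add 11: running sum 11 < 61
add 4: running sum 15 < 61
add 11: running sum 26 < 61
add 3: running sum 29 < 61
add 9: running sum 38 < 61
add 6: running sum 44 < 61
add 7: running sum 51 < 61
end 7: [11, 4, 11, 3, 9, 6, 7, 10] sum 61, len 8
end 8: [11, 4, 11, 3, 9, 6, 7, 10, 7] sum 68, len 9
end 9: [4, 11, 3, 9, 6, 7, 10, 7, 7] sum 64, len 9
end 10: [3, 9, 6, 7, 10, 7, 7, 12] sum 61, len 8
end 11: [6, 7, 10, 7, 7, 12, 12] sum 61, len 7
end 12: [7, 10, 7, 7, 12, 12, 12] sum 67, len 7
end 13: [10, 7, 7, 12, 12, 12, 4] sum 64, len 7
Shortest qualifying length: 7.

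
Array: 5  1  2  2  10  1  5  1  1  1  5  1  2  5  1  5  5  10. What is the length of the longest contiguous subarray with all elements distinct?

4

add 5: [5] len 1
add 1: [5, 1] len 2
add 2: [5, 1, 2] len 3
add 2 (repeat 2, move left end past it): [2] len 1
add 10: [2, 10] len 2
add 1: [2, 10, 1] len 3
add 5: [2, 10, 1, 5] len 4
add 1 (repeat 1, move left end past it): [5, 1] len 2
add 1 (repeat 1, move left end past it): [1] len 1
add 1 (repeat 1, move left end past it): [1] len 1
add 5: [1, 5] len 2
add 1 (repeat 1, move left end past it): [5, 1] len 2
add 2: [5, 1, 2] len 3
add 5 (repeat 5, move left end past it): [1, 2, 5] len 3
add 1 (repeat 1, move left end past it): [2, 5, 1] len 3
add 5 (repeat 5, move left end past it): [1, 5] len 2
add 5 (repeat 5, move left end past it): [5] len 1
add 10: [5, 10] len 2
Longest all-distinct length: 4.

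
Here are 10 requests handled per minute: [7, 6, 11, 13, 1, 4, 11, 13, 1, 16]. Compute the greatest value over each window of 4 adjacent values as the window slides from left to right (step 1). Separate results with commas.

13, 13, 13, 13, 13, 13, 16

Sliding a size-4 window across the 10 values:
[7, 6, 11, 13] → max 13
[6, 11, 13, 1] → max 13
[11, 13, 1, 4] → max 13
[13, 1, 4, 11] → max 13
[1, 4, 11, 13] → max 13
[4, 11, 13, 1] → max 13
[11, 13, 1, 16] → max 16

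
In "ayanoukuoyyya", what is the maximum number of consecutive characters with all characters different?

6

[a] len 1
[a, y] len 2
[y, a] len 2
[y, a, n] len 3
[y, a, n, o] len 4
[y, a, n, o, u] len 5
[y, a, n, o, u, k] len 6
[k, u] len 2
[k, u, o] len 3
[k, u, o, y] len 4
[y] len 1
[y] len 1
[y, a] len 2
Longest all-distinct length: 6.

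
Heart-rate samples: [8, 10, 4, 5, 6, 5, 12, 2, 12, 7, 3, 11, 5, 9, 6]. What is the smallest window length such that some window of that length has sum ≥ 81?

add 8: running sum 8 < 81
add 10: running sum 18 < 81
add 4: running sum 22 < 81
add 5: running sum 27 < 81
add 6: running sum 33 < 81
add 5: running sum 38 < 81
add 12: running sum 50 < 81
add 2: running sum 52 < 81
add 12: running sum 64 < 81
add 7: running sum 71 < 81
add 3: running sum 74 < 81
end 11: [8, 10, 4, 5, 6, 5, 12, 2, 12, 7, 3, 11] sum 85, len 12
end 12: [10, 4, 5, 6, 5, 12, 2, 12, 7, 3, 11, 5] sum 82, len 12
end 13: [4, 5, 6, 5, 12, 2, 12, 7, 3, 11, 5, 9] sum 81, len 12
end 14: [5, 6, 5, 12, 2, 12, 7, 3, 11, 5, 9, 6] sum 83, len 12
Shortest qualifying length: 12.

12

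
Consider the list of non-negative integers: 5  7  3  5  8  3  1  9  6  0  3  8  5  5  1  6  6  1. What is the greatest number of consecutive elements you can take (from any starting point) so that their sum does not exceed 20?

Extend to the right; shrink from the left whenever the sum exceeds 20:
→ 5: sum 5, len 1
→ 7: sum 12, len 2
→ 3: sum 15, len 3
→ 5: sum 20, len 4
→ 8 (dropped 5, 7): sum 16, len 3
→ 3: sum 19, len 4
→ 1: sum 20, len 5
→ 9 (dropped 3, 5, 8): sum 13, len 3
→ 6: sum 19, len 4
→ 0: sum 19, len 5
→ 3 (dropped 3): sum 19, len 5
→ 8 (dropped 1, 9): sum 17, len 4
→ 5 (dropped 6): sum 16, len 4
→ 5 (dropped 0, 3): sum 18, len 3
→ 1: sum 19, len 4
→ 6 (dropped 8): sum 17, len 4
→ 6 (dropped 5): sum 18, len 4
→ 1: sum 19, len 5
Longest length seen: 5.

5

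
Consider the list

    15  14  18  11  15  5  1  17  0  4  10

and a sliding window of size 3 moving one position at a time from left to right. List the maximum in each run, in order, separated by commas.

18, 18, 18, 15, 15, 17, 17, 17, 10

[15, 14, 18] → max 18
[14, 18, 11] → max 18
[18, 11, 15] → max 18
[11, 15, 5] → max 15
[15, 5, 1] → max 15
[5, 1, 17] → max 17
[1, 17, 0] → max 17
[17, 0, 4] → max 17
[0, 4, 10] → max 10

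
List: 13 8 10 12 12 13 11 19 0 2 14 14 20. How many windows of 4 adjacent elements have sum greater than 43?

4

(13, 8, 10, 12) → sum 43
(8, 10, 12, 12) → sum 42
(10, 12, 12, 13) → sum 47  > 43 ✓
(12, 12, 13, 11) → sum 48  > 43 ✓
(12, 13, 11, 19) → sum 55  > 43 ✓
(13, 11, 19, 0) → sum 43
(11, 19, 0, 2) → sum 32
(19, 0, 2, 14) → sum 35
(0, 2, 14, 14) → sum 30
(2, 14, 14, 20) → sum 50  > 43 ✓
4 windows satisfy the condition.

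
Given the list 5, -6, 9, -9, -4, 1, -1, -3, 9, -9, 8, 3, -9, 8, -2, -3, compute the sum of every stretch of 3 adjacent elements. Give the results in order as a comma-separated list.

[5, -6, 9] → sum 8
[-6, 9, -9] → sum -6
[9, -9, -4] → sum -4
[-9, -4, 1] → sum -12
[-4, 1, -1] → sum -4
[1, -1, -3] → sum -3
[-1, -3, 9] → sum 5
[-3, 9, -9] → sum -3
[9, -9, 8] → sum 8
[-9, 8, 3] → sum 2
[8, 3, -9] → sum 2
[3, -9, 8] → sum 2
[-9, 8, -2] → sum -3
[8, -2, -3] → sum 3

8, -6, -4, -12, -4, -3, 5, -3, 8, 2, 2, 2, -3, 3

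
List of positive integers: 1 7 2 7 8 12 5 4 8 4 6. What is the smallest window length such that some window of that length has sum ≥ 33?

5

add 1: running sum 1 < 33
add 7: running sum 8 < 33
add 2: running sum 10 < 33
add 7: running sum 17 < 33
add 8: running sum 25 < 33
add 12: shortest ending here [7, 2, 7, 8, 12] sum 36, len 5
add 5: shortest ending here [2, 7, 8, 12, 5] sum 34, len 5
add 4: shortest ending here [7, 8, 12, 5, 4] sum 36, len 5
add 8: shortest ending here [8, 12, 5, 4, 8] sum 37, len 5
add 4: shortest ending here [12, 5, 4, 8, 4] sum 33, len 5
add 6: shortest ending here [12, 5, 4, 8, 4, 6] sum 39, len 6
Shortest qualifying length: 5.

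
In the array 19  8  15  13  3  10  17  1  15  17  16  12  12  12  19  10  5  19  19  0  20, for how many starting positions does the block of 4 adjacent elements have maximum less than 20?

[19, 8, 15, 13] → max 19  < 20 ✓
[8, 15, 13, 3] → max 15  < 20 ✓
[15, 13, 3, 10] → max 15  < 20 ✓
[13, 3, 10, 17] → max 17  < 20 ✓
[3, 10, 17, 1] → max 17  < 20 ✓
[10, 17, 1, 15] → max 17  < 20 ✓
[17, 1, 15, 17] → max 17  < 20 ✓
[1, 15, 17, 16] → max 17  < 20 ✓
[15, 17, 16, 12] → max 17  < 20 ✓
[17, 16, 12, 12] → max 17  < 20 ✓
[16, 12, 12, 12] → max 16  < 20 ✓
[12, 12, 12, 19] → max 19  < 20 ✓
[12, 12, 19, 10] → max 19  < 20 ✓
[12, 19, 10, 5] → max 19  < 20 ✓
[19, 10, 5, 19] → max 19  < 20 ✓
[10, 5, 19, 19] → max 19  < 20 ✓
[5, 19, 19, 0] → max 19  < 20 ✓
[19, 19, 0, 20] → max 20
17 windows satisfy the condition.

17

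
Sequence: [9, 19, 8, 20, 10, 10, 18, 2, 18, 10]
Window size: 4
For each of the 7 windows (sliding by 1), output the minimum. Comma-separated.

8, 8, 8, 10, 2, 2, 2

(9, 19, 8, 20) → min 8
(19, 8, 20, 10) → min 8
(8, 20, 10, 10) → min 8
(20, 10, 10, 18) → min 10
(10, 10, 18, 2) → min 2
(10, 18, 2, 18) → min 2
(18, 2, 18, 10) → min 2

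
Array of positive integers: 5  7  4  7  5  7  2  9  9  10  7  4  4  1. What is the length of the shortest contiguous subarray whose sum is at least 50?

add 5: running sum 5 < 50
add 7: running sum 12 < 50
add 4: running sum 16 < 50
add 7: running sum 23 < 50
add 5: running sum 28 < 50
add 7: running sum 35 < 50
add 2: running sum 37 < 50
add 9: running sum 46 < 50
end 8: [7, 4, 7, 5, 7, 2, 9, 9] sum 50, len 8
end 9: [4, 7, 5, 7, 2, 9, 9, 10] sum 53, len 8
end 10: [7, 5, 7, 2, 9, 9, 10, 7] sum 56, len 8
end 11: [5, 7, 2, 9, 9, 10, 7, 4] sum 53, len 8
end 12: [7, 2, 9, 9, 10, 7, 4, 4] sum 52, len 8
end 13: [7, 2, 9, 9, 10, 7, 4, 4, 1] sum 53, len 9
Shortest qualifying length: 8.

8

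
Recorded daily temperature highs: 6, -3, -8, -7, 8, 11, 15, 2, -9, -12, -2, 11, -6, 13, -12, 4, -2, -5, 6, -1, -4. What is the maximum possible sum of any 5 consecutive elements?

29

6 -3 -8 -7 8 → sum -4
-3 -8 -7 8 11 → sum 1
-8 -7 8 11 15 → sum 19
-7 8 11 15 2 → sum 29
8 11 15 2 -9 → sum 27
11 15 2 -9 -12 → sum 7
15 2 -9 -12 -2 → sum -6
2 -9 -12 -2 11 → sum -10
-9 -12 -2 11 -6 → sum -18
-12 -2 11 -6 13 → sum 4
-2 11 -6 13 -12 → sum 4
11 -6 13 -12 4 → sum 10
-6 13 -12 4 -2 → sum -3
13 -12 4 -2 -5 → sum -2
-12 4 -2 -5 6 → sum -9
4 -2 -5 6 -1 → sum 2
-2 -5 6 -1 -4 → sum -6
Maximum of these is 29.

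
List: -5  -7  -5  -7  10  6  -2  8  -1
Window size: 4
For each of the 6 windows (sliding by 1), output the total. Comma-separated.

Sliding a size-4 window across the 9 values:
-5 -7 -5 -7 → sum -24
-7 -5 -7 10 → sum -9
-5 -7 10 6 → sum 4
-7 10 6 -2 → sum 7
10 6 -2 8 → sum 22
6 -2 8 -1 → sum 11

-24, -9, 4, 7, 22, 11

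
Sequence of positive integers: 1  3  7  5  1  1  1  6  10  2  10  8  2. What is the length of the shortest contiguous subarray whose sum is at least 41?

9

add 1: running sum 1 < 41
add 3: running sum 4 < 41
add 7: running sum 11 < 41
add 5: running sum 16 < 41
add 1: running sum 17 < 41
add 1: running sum 18 < 41
add 1: running sum 19 < 41
add 6: running sum 25 < 41
add 10: running sum 35 < 41
add 2: running sum 37 < 41
end 10: [7, 5, 1, 1, 1, 6, 10, 2, 10] sum 43, len 9
end 11: [5, 1, 1, 1, 6, 10, 2, 10, 8] sum 44, len 9
end 12: [1, 1, 1, 6, 10, 2, 10, 8, 2] sum 41, len 9
Shortest qualifying length: 9.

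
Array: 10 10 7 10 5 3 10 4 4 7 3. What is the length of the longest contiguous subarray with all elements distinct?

4

add 10: [10] len 1
add 10 (repeat 10, move left end past it): [10] len 1
add 7: [10, 7] len 2
add 10 (repeat 10, move left end past it): [7, 10] len 2
add 5: [7, 10, 5] len 3
add 3: [7, 10, 5, 3] len 4
add 10 (repeat 10, move left end past it): [5, 3, 10] len 3
add 4: [5, 3, 10, 4] len 4
add 4 (repeat 4, move left end past it): [4] len 1
add 7: [4, 7] len 2
add 3: [4, 7, 3] len 3
Longest all-distinct length: 4.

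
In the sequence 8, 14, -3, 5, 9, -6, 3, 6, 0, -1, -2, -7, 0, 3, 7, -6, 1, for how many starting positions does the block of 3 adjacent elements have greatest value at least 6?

8 14 -3 → max 14  ≥ 6 ✓
14 -3 5 → max 14  ≥ 6 ✓
-3 5 9 → max 9  ≥ 6 ✓
5 9 -6 → max 9  ≥ 6 ✓
9 -6 3 → max 9  ≥ 6 ✓
-6 3 6 → max 6  ≥ 6 ✓
3 6 0 → max 6  ≥ 6 ✓
6 0 -1 → max 6  ≥ 6 ✓
0 -1 -2 → max 0
-1 -2 -7 → max -1
-2 -7 0 → max 0
-7 0 3 → max 3
0 3 7 → max 7  ≥ 6 ✓
3 7 -6 → max 7  ≥ 6 ✓
7 -6 1 → max 7  ≥ 6 ✓
11 windows satisfy the condition.

11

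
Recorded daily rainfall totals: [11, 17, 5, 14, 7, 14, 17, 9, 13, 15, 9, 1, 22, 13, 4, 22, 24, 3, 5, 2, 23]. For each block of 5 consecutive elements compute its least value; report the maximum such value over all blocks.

9

Each size-5 window and its min:
[11, 17, 5, 14, 7] → min 5
[17, 5, 14, 7, 14] → min 5
[5, 14, 7, 14, 17] → min 5
[14, 7, 14, 17, 9] → min 7
[7, 14, 17, 9, 13] → min 7
[14, 17, 9, 13, 15] → min 9
[17, 9, 13, 15, 9] → min 9
[9, 13, 15, 9, 1] → min 1
[13, 15, 9, 1, 22] → min 1
[15, 9, 1, 22, 13] → min 1
[9, 1, 22, 13, 4] → min 1
[1, 22, 13, 4, 22] → min 1
[22, 13, 4, 22, 24] → min 4
[13, 4, 22, 24, 3] → min 3
[4, 22, 24, 3, 5] → min 3
[22, 24, 3, 5, 2] → min 2
[24, 3, 5, 2, 23] → min 2
Maximum of these is 9.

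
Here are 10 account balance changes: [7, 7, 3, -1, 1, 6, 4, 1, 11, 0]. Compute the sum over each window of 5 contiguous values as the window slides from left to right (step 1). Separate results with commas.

17, 16, 13, 11, 23, 22

7 7 3 -1 1 → sum 17
7 3 -1 1 6 → sum 16
3 -1 1 6 4 → sum 13
-1 1 6 4 1 → sum 11
1 6 4 1 11 → sum 23
6 4 1 11 0 → sum 22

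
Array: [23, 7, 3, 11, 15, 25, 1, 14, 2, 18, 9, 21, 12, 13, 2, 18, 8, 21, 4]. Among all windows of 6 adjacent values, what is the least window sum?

62

Window sums for each of the 14 positions:
(23, 7, 3, 11, 15, 25) → sum 84
(7, 3, 11, 15, 25, 1) → sum 62
(3, 11, 15, 25, 1, 14) → sum 69
(11, 15, 25, 1, 14, 2) → sum 68
(15, 25, 1, 14, 2, 18) → sum 75
(25, 1, 14, 2, 18, 9) → sum 69
(1, 14, 2, 18, 9, 21) → sum 65
(14, 2, 18, 9, 21, 12) → sum 76
(2, 18, 9, 21, 12, 13) → sum 75
(18, 9, 21, 12, 13, 2) → sum 75
(9, 21, 12, 13, 2, 18) → sum 75
(21, 12, 13, 2, 18, 8) → sum 74
(12, 13, 2, 18, 8, 21) → sum 74
(13, 2, 18, 8, 21, 4) → sum 66
Least of these is 62.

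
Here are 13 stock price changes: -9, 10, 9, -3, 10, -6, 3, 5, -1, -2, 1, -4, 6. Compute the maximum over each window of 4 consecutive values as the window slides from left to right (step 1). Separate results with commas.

Sliding a size-4 window across the 13 values:
(-9, 10, 9, -3) → max 10
(10, 9, -3, 10) → max 10
(9, -3, 10, -6) → max 10
(-3, 10, -6, 3) → max 10
(10, -6, 3, 5) → max 10
(-6, 3, 5, -1) → max 5
(3, 5, -1, -2) → max 5
(5, -1, -2, 1) → max 5
(-1, -2, 1, -4) → max 1
(-2, 1, -4, 6) → max 6

10, 10, 10, 10, 10, 5, 5, 5, 1, 6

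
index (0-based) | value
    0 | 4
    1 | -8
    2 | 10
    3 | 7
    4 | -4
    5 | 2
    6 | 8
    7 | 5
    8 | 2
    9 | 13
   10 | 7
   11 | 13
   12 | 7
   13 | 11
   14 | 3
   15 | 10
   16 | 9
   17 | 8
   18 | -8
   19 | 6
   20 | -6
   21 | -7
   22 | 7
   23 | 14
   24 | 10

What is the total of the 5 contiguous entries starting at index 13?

Elements at indices 13..17: 11, 3, 10, 9, 8
sum(11, 3, 10, 9, 8) = 41

41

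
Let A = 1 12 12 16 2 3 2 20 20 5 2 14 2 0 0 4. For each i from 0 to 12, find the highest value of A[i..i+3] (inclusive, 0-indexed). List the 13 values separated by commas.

16, 16, 16, 16, 20, 20, 20, 20, 20, 14, 14, 14, 4

1 12 12 16 → max 16
12 12 16 2 → max 16
12 16 2 3 → max 16
16 2 3 2 → max 16
2 3 2 20 → max 20
3 2 20 20 → max 20
2 20 20 5 → max 20
20 20 5 2 → max 20
20 5 2 14 → max 20
5 2 14 2 → max 14
2 14 2 0 → max 14
14 2 0 0 → max 14
2 0 0 4 → max 4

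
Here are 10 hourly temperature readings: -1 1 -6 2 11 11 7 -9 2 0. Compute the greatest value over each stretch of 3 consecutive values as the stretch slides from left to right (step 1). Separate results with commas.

1, 2, 11, 11, 11, 11, 7, 2

Sliding a size-3 window across the 10 values:
(-1, 1, -6) → max 1
(1, -6, 2) → max 2
(-6, 2, 11) → max 11
(2, 11, 11) → max 11
(11, 11, 7) → max 11
(11, 7, -9) → max 11
(7, -9, 2) → max 7
(-9, 2, 0) → max 2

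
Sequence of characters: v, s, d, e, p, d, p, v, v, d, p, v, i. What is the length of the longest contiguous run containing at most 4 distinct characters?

10

add v: window [v] (1 distinct), len 1
add s: window [v, s] (2 distinct), len 2
add d: window [v, s, d] (3 distinct), len 3
add e: window [v, s, d, e] (4 distinct), len 4
add p: window [s, d, e, p] (4 distinct), len 4
add d: window [s, d, e, p, d] (4 distinct), len 5
add p: window [s, d, e, p, d, p] (4 distinct), len 6
add v: window [d, e, p, d, p, v] (4 distinct), len 6
add v: window [d, e, p, d, p, v, v] (4 distinct), len 7
add d: window [d, e, p, d, p, v, v, d] (4 distinct), len 8
add p: window [d, e, p, d, p, v, v, d, p] (4 distinct), len 9
add v: window [d, e, p, d, p, v, v, d, p, v] (4 distinct), len 10
add i: window [p, d, p, v, v, d, p, v, i] (4 distinct), len 9
Longest length with ≤4 distinct: 10.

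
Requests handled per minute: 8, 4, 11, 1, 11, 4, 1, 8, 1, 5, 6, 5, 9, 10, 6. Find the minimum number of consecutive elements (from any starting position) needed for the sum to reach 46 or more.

8

add 8: running sum 8 < 46
add 4: running sum 12 < 46
add 11: running sum 23 < 46
add 1: running sum 24 < 46
add 11: running sum 35 < 46
add 4: running sum 39 < 46
add 1: running sum 40 < 46
add 8: shortest ending here [8, 4, 11, 1, 11, 4, 1, 8] sum 48, len 8
add 1: shortest ending here [8, 4, 11, 1, 11, 4, 1, 8, 1] sum 49, len 9
add 5: shortest ending here [4, 11, 1, 11, 4, 1, 8, 1, 5] sum 46, len 9
add 6: shortest ending here [11, 1, 11, 4, 1, 8, 1, 5, 6] sum 48, len 9
add 5: shortest ending here [11, 1, 11, 4, 1, 8, 1, 5, 6, 5] sum 53, len 10
add 9: shortest ending here [11, 4, 1, 8, 1, 5, 6, 5, 9] sum 50, len 9
add 10: shortest ending here [4, 1, 8, 1, 5, 6, 5, 9, 10] sum 49, len 9
add 6: shortest ending here [8, 1, 5, 6, 5, 9, 10, 6] sum 50, len 8
Shortest qualifying length: 8.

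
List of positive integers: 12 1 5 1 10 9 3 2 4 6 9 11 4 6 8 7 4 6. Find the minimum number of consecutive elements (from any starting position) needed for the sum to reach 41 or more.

add 12: running sum 12 < 41
add 1: running sum 13 < 41
add 5: running sum 18 < 41
add 1: running sum 19 < 41
add 10: running sum 29 < 41
add 9: running sum 38 < 41
add 3: shortest ending here [12, 1, 5, 1, 10, 9, 3] sum 41, len 7
add 2: shortest ending here [12, 1, 5, 1, 10, 9, 3, 2] sum 43, len 8
add 4: shortest ending here [12, 1, 5, 1, 10, 9, 3, 2, 4] sum 47, len 9
add 6: shortest ending here [1, 5, 1, 10, 9, 3, 2, 4, 6] sum 41, len 9
add 9: shortest ending here [10, 9, 3, 2, 4, 6, 9] sum 43, len 7
add 11: shortest ending here [9, 3, 2, 4, 6, 9, 11] sum 44, len 7
add 4: shortest ending here [9, 3, 2, 4, 6, 9, 11, 4] sum 48, len 8
add 6: shortest ending here [2, 4, 6, 9, 11, 4, 6] sum 42, len 7
add 8: shortest ending here [6, 9, 11, 4, 6, 8] sum 44, len 6
add 7: shortest ending here [9, 11, 4, 6, 8, 7] sum 45, len 6
add 4: shortest ending here [9, 11, 4, 6, 8, 7, 4] sum 49, len 7
add 6: shortest ending here [11, 4, 6, 8, 7, 4, 6] sum 46, len 7
Shortest qualifying length: 6.

6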